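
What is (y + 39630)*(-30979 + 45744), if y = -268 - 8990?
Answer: 448442580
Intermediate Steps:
y = -9258
(y + 39630)*(-30979 + 45744) = (-9258 + 39630)*(-30979 + 45744) = 30372*14765 = 448442580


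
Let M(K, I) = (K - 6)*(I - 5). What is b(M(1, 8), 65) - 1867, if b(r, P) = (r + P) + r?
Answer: -1832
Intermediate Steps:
M(K, I) = (-6 + K)*(-5 + I)
b(r, P) = P + 2*r (b(r, P) = (P + r) + r = P + 2*r)
b(M(1, 8), 65) - 1867 = (65 + 2*(30 - 6*8 - 5*1 + 8*1)) - 1867 = (65 + 2*(30 - 48 - 5 + 8)) - 1867 = (65 + 2*(-15)) - 1867 = (65 - 30) - 1867 = 35 - 1867 = -1832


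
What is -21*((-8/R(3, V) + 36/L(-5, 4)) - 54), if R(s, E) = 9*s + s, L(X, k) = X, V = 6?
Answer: 6454/5 ≈ 1290.8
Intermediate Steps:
R(s, E) = 10*s
-21*((-8/R(3, V) + 36/L(-5, 4)) - 54) = -21*((-8/(10*3) + 36/(-5)) - 54) = -21*((-8/30 + 36*(-⅕)) - 54) = -21*((-8*1/30 - 36/5) - 54) = -21*((-4/15 - 36/5) - 54) = -21*(-112/15 - 54) = -21*(-922/15) = 6454/5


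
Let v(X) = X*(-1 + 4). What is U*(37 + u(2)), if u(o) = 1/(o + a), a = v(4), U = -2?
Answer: -519/7 ≈ -74.143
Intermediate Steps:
v(X) = 3*X (v(X) = X*3 = 3*X)
a = 12 (a = 3*4 = 12)
u(o) = 1/(12 + o) (u(o) = 1/(o + 12) = 1/(12 + o))
U*(37 + u(2)) = -2*(37 + 1/(12 + 2)) = -2*(37 + 1/14) = -2*519/14 = -519/7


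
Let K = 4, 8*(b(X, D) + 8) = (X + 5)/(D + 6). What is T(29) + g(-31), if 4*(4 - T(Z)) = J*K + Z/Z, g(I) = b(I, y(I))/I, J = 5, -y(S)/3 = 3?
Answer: -191/186 ≈ -1.0269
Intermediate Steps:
y(S) = -9 (y(S) = -3*3 = -9)
b(X, D) = -8 + (5 + X)/(8*(6 + D)) (b(X, D) = -8 + ((X + 5)/(D + 6))/8 = -8 + ((5 + X)/(6 + D))/8 = -8 + (5 + X)/(8*(6 + D)))
g(I) = (-197/24 - I/24)/I (g(I) = ((-379 + I - 64*(-9))/(8*(6 - 9)))/I = ((1/8)*(-379 + I + 576)/(-3))/I = ((1/8)*(-1/3)*(197 + I))/I = (-197/24 - I/24)/I)
T(Z) = -5/4 (T(Z) = 4 - (5*4 + Z/Z)/4 = 4 - (20 + 1)/4 = 4 - 1/4*21 = 4 - 21/4 = -5/4)
T(29) + g(-31) = -5/4 + (1/24)*(-197 - 1*(-31))/(-31) = -5/4 + (1/24)*(-1/31)*(-197 + 31) = -5/4 + (1/24)*(-1/31)*(-166) = -5/4 + 83/372 = -191/186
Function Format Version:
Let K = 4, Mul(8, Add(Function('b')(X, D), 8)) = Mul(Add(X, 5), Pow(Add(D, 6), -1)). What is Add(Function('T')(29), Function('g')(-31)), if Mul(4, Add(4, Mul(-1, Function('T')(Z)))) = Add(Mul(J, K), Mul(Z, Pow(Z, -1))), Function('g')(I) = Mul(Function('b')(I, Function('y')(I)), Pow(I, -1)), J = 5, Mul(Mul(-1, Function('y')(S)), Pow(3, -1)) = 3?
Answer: Rational(-191, 186) ≈ -1.0269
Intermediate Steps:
Function('y')(S) = -9 (Function('y')(S) = Mul(-3, 3) = -9)
Function('b')(X, D) = Add(-8, Mul(Rational(1, 8), Pow(Add(6, D), -1), Add(5, X))) (Function('b')(X, D) = Add(-8, Mul(Rational(1, 8), Mul(Add(X, 5), Pow(Add(D, 6), -1)))) = Add(-8, Mul(Rational(1, 8), Mul(Add(5, X), Pow(Add(6, D), -1)))) = Add(-8, Mul(Rational(1, 8), Mul(Pow(Add(6, D), -1), Add(5, X)))) = Add(-8, Mul(Rational(1, 8), Pow(Add(6, D), -1), Add(5, X))))
Function('g')(I) = Mul(Pow(I, -1), Add(Rational(-197, 24), Mul(Rational(-1, 24), I))) (Function('g')(I) = Mul(Mul(Rational(1, 8), Pow(Add(6, -9), -1), Add(-379, I, Mul(-64, -9))), Pow(I, -1)) = Mul(Mul(Rational(1, 8), Pow(-3, -1), Add(-379, I, 576)), Pow(I, -1)) = Mul(Mul(Rational(1, 8), Rational(-1, 3), Add(197, I)), Pow(I, -1)) = Mul(Add(Rational(-197, 24), Mul(Rational(-1, 24), I)), Pow(I, -1)) = Mul(Pow(I, -1), Add(Rational(-197, 24), Mul(Rational(-1, 24), I))))
Function('T')(Z) = Rational(-5, 4) (Function('T')(Z) = Add(4, Mul(Rational(-1, 4), Add(Mul(5, 4), Mul(Z, Pow(Z, -1))))) = Add(4, Mul(Rational(-1, 4), Add(20, 1))) = Add(4, Mul(Rational(-1, 4), 21)) = Add(4, Rational(-21, 4)) = Rational(-5, 4))
Add(Function('T')(29), Function('g')(-31)) = Add(Rational(-5, 4), Mul(Rational(1, 24), Pow(-31, -1), Add(-197, Mul(-1, -31)))) = Add(Rational(-5, 4), Mul(Rational(1, 24), Rational(-1, 31), Add(-197, 31))) = Add(Rational(-5, 4), Mul(Rational(1, 24), Rational(-1, 31), -166)) = Add(Rational(-5, 4), Rational(83, 372)) = Rational(-191, 186)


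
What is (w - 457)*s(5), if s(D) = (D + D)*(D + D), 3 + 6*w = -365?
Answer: -155500/3 ≈ -51833.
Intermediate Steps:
w = -184/3 (w = -½ + (⅙)*(-365) = -½ - 365/6 = -184/3 ≈ -61.333)
s(D) = 4*D² (s(D) = (2*D)*(2*D) = 4*D²)
(w - 457)*s(5) = (-184/3 - 457)*(4*5²) = -6220*25/3 = -1555/3*100 = -155500/3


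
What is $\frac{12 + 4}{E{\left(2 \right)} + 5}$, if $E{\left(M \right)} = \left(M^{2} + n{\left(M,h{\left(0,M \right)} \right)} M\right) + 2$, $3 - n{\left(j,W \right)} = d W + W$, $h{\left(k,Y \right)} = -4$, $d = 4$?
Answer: $\frac{16}{57} \approx 0.2807$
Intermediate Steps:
$n{\left(j,W \right)} = 3 - 5 W$ ($n{\left(j,W \right)} = 3 - \left(4 W + W\right) = 3 - 5 W$)
$E{\left(M \right)} = 2 + M^{2} + 23 M$ ($E{\left(M \right)} = \left(M^{2} + \left(3 - -20\right) M\right) + 2 = \left(M^{2} + \left(3 + 20\right) M\right) + 2 = \left(M^{2} + 23 M\right) + 2 = 2 + M^{2} + 23 M$)
$\frac{12 + 4}{E{\left(2 \right)} + 5} = \frac{12 + 4}{\left(2 + 2^{2} + 23 \cdot 2\right) + 5} = \frac{16}{\left(2 + 4 + 46\right) + 5} = \frac{16}{52 + 5} = \frac{16}{57}$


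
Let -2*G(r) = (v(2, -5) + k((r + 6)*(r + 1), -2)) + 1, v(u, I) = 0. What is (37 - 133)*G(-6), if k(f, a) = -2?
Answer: -48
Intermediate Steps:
G(r) = ½ (G(r) = -((0 - 2) + 1)/2 = -(-2 + 1)/2 = -½*(-1) = ½)
(37 - 133)*G(-6) = (37 - 133)*(½) = -96*½ = -48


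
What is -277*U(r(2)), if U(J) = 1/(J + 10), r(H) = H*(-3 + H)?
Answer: -277/8 ≈ -34.625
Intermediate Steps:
U(J) = 1/(10 + J)
-277*U(r(2)) = -277/(10 + 2*(-3 + 2)) = -277/(10 + 2*(-1)) = -277/(10 - 2) = -277/8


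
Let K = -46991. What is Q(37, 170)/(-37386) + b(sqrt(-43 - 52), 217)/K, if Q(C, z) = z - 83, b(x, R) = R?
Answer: -580999/83657406 ≈ -0.0069450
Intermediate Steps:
Q(C, z) = -83 + z
Q(37, 170)/(-37386) + b(sqrt(-43 - 52), 217)/K = (-83 + 170)/(-37386) + 217/(-46991) = 87*(-1/37386) + 217*(-1/46991) = -29/12462 - 31/6713 = -580999/83657406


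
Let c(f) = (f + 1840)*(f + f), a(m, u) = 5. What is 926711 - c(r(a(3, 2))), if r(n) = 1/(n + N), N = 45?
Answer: 1158296749/1250 ≈ 9.2664e+5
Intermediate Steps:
r(n) = 1/(45 + n) (r(n) = 1/(n + 45) = 1/(45 + n))
c(f) = 2*f*(1840 + f) (c(f) = (1840 + f)*(2*f) = 2*f*(1840 + f))
926711 - c(r(a(3, 2))) = 926711 - 2*(1840 + 1/(45 + 5))/(45 + 5) = 926711 - 2*(1840 + 1/50)/50 = 926711 - 2*92001/(50*50) = 926711 - 1*92001/1250 = 926711 - 92001/1250 = 1158296749/1250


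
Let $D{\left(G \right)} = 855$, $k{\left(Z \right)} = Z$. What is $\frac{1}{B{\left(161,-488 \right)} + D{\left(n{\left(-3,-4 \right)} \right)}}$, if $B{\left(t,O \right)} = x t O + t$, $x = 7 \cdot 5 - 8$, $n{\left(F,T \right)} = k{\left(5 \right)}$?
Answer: $- \frac{1}{2120320} \approx -4.7163 \cdot 10^{-7}$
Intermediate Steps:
$n{\left(F,T \right)} = 5$
$x = 27$ ($x = 35 - 8 = 27$)
$B{\left(t,O \right)} = t + 27 O t$ ($B{\left(t,O \right)} = 27 t O + t = 27 O t + t = t + 27 O t$)
$\frac{1}{B{\left(161,-488 \right)} + D{\left(n{\left(-3,-4 \right)} \right)}} = \frac{1}{161 \left(1 + 27 \left(-488\right)\right) + 855} = \frac{1}{161 \left(1 - 13176\right) + 855} = \frac{1}{161 \left(-13175\right) + 855} = \frac{1}{-2121175 + 855} = \frac{1}{-2120320} = - \frac{1}{2120320}$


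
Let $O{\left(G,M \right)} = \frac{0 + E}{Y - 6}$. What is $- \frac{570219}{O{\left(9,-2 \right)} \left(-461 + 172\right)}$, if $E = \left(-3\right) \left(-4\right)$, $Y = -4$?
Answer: $- \frac{950365}{578} \approx -1644.2$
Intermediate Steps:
$E = 12$
$O{\left(G,M \right)} = - \frac{6}{5}$ ($O{\left(G,M \right)} = \frac{0 + 12}{-4 - 6} = \frac{12}{-10} = 12 \left(- \frac{1}{10}\right) = - \frac{6}{5}$)
$- \frac{570219}{O{\left(9,-2 \right)} \left(-461 + 172\right)} = - \frac{570219}{\left(- \frac{6}{5}\right) \left(-461 + 172\right)} = - \frac{570219}{\left(- \frac{6}{5}\right) \left(-289\right)} = - \frac{570219}{\frac{1734}{5}} = \left(-570219\right) \frac{5}{1734} = - \frac{950365}{578}$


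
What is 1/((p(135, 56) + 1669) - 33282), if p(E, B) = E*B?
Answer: -1/24053 ≈ -4.1575e-5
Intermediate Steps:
p(E, B) = B*E
1/((p(135, 56) + 1669) - 33282) = 1/((56*135 + 1669) - 33282) = 1/((7560 + 1669) - 33282) = 1/(9229 - 33282) = 1/(-24053) = -1/24053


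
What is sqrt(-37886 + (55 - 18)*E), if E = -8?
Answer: I*sqrt(38182) ≈ 195.4*I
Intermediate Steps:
sqrt(-37886 + (55 - 18)*E) = sqrt(-37886 + (55 - 18)*(-8)) = sqrt(-37886 + 37*(-8)) = sqrt(-37886 - 296) = sqrt(-38182) = I*sqrt(38182)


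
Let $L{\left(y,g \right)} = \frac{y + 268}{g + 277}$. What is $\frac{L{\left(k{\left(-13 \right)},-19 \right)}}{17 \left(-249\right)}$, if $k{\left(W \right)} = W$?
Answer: $- \frac{5}{21414} \approx -0.00023349$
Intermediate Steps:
$L{\left(y,g \right)} = \frac{268 + y}{277 + g}$
$\frac{L{\left(k{\left(-13 \right)},-19 \right)}}{17 \left(-249\right)} = \frac{\frac{1}{277 - 19} \left(268 - 13\right)}{17 \left(-249\right)} = \frac{\frac{1}{258} \cdot 255}{-4233} = \frac{1}{258} \cdot 255 \left(- \frac{1}{4233}\right) = \frac{85}{86} \left(- \frac{1}{4233}\right) = - \frac{5}{21414}$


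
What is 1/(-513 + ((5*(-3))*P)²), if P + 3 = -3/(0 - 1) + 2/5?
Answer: -1/477 ≈ -0.0020964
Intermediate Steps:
P = ⅖ (P = -3 + (-3/(0 - 1) + 2/5) = -3 + (-3/(-1) + 2*(⅕)) = -3 + (-3*(-1) + ⅖) = -3 + (3 + ⅖) = -3 + 17/5 = ⅖ ≈ 0.40000)
1/(-513 + ((5*(-3))*P)²) = 1/(-513 + ((5*(-3))*(⅖))²) = 1/(-513 + (-15*⅖)²) = 1/(-513 + (-6)²) = 1/(-513 + 36) = 1/(-477) = -1/477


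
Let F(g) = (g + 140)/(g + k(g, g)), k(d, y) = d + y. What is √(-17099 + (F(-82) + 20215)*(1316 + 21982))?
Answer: √791661029477/41 ≈ 21701.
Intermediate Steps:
F(g) = (140 + g)/(3*g) (F(g) = (g + 140)/(g + (g + g)) = (140 + g)/(g + 2*g) = (140 + g)/((3*g)) = (140 + g)*(1/(3*g)) = (140 + g)/(3*g))
√(-17099 + (F(-82) + 20215)*(1316 + 21982)) = √(-17099 + ((⅓)*(140 - 82)/(-82) + 20215)*(1316 + 21982)) = √(-17099 + ((⅓)*(-1/82)*58 + 20215)*23298) = √(-17099 + (-29/123 + 20215)*23298) = √(-17099 + (2486416/123)*23298) = √(-17099 + 19309506656/41) = √(19308805597/41) = √791661029477/41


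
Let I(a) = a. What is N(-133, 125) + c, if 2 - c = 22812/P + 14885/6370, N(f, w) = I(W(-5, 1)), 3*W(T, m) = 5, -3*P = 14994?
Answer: 29459/4998 ≈ 5.8942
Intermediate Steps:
P = -4998 (P = -⅓*14994 = -4998)
W(T, m) = 5/3 (W(T, m) = (⅓)*5 = 5/3)
N(f, w) = 5/3
c = 7043/1666 (c = 2 - (22812/(-4998) + 14885/6370) = 2 - (22812*(-1/4998) + 14885*(1/6370)) = 2 - (-3802/833 + 229/98) = 2 - 1*(-3711/1666) = 2 + 3711/1666 = 7043/1666 ≈ 4.2275)
N(-133, 125) + c = 5/3 + 7043/1666 = 29459/4998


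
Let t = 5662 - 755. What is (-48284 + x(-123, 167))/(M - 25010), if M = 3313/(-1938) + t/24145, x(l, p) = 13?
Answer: 2258745385710/1170363662719 ≈ 1.9300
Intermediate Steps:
t = 4907
M = -70482619/46793010 (M = 3313/(-1938) + 4907/24145 = 3313*(-1/1938) + 4907*(1/24145) = -3313/1938 + 4907/24145 = -70482619/46793010 ≈ -1.5063)
(-48284 + x(-123, 167))/(M - 25010) = (-48284 + 13)/(-70482619/46793010 - 25010) = -48271/(-1170363662719/46793010) = -48271*(-46793010/1170363662719) = 2258745385710/1170363662719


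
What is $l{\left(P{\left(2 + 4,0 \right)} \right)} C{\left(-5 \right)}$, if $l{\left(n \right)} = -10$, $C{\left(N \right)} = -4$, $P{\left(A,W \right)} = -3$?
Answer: $40$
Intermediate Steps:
$l{\left(P{\left(2 + 4,0 \right)} \right)} C{\left(-5 \right)} = \left(-10\right) \left(-4\right) = 40$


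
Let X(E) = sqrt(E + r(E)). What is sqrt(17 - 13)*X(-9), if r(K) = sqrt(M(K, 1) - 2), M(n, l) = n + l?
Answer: 2*sqrt(-9 + I*sqrt(10)) ≈ 1.0386 + 6.0892*I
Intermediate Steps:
M(n, l) = l + n
r(K) = sqrt(-1 + K) (r(K) = sqrt((1 + K) - 2) = sqrt(-1 + K))
X(E) = sqrt(E + sqrt(-1 + E))
sqrt(17 - 13)*X(-9) = sqrt(17 - 13)*sqrt(-9 + sqrt(-1 - 9)) = sqrt(4)*sqrt(-9 + sqrt(-10)) = 2*sqrt(-9 + I*sqrt(10))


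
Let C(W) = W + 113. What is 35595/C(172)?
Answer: 2373/19 ≈ 124.89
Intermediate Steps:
C(W) = 113 + W
35595/C(172) = 35595/(113 + 172) = 35595/285 = 35595*(1/285) = 2373/19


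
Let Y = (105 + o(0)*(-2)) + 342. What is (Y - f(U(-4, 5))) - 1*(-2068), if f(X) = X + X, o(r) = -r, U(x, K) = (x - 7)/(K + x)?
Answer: 2537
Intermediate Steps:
U(x, K) = (-7 + x)/(K + x)
f(X) = 2*X
Y = 447 (Y = (105 - 1*0*(-2)) + 342 = (105 + 0*(-2)) + 342 = (105 + 0) + 342 = 105 + 342 = 447)
(Y - f(U(-4, 5))) - 1*(-2068) = (447 - 2*(-7 - 4)/(5 - 4)) - 1*(-2068) = (447 - 2*-11/1) + 2068 = (447 - 2*1*(-11)) + 2068 = (447 - 2*(-11)) + 2068 = (447 - 1*(-22)) + 2068 = (447 + 22) + 2068 = 469 + 2068 = 2537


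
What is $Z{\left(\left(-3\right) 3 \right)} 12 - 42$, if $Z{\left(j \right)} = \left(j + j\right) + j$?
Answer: $-366$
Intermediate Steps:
$Z{\left(j \right)} = 3 j$ ($Z{\left(j \right)} = 2 j + j = 3 j$)
$Z{\left(\left(-3\right) 3 \right)} 12 - 42 = 3 \left(\left(-3\right) 3\right) 12 - 42 = 3 \left(-9\right) 12 - 42 = \left(-27\right) 12 - 42 = -324 - 42 = -366$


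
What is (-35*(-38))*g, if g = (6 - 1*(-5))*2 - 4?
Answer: 23940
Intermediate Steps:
g = 18 (g = (6 + 5)*2 - 4 = 11*2 - 4 = 22 - 4 = 18)
(-35*(-38))*g = -35*(-38)*18 = 1330*18 = 23940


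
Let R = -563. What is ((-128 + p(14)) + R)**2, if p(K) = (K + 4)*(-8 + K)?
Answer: 339889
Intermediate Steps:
p(K) = (-8 + K)*(4 + K) (p(K) = (4 + K)*(-8 + K) = (-8 + K)*(4 + K))
((-128 + p(14)) + R)**2 = ((-128 + (-32 + 14**2 - 4*14)) - 563)**2 = ((-128 + (-32 + 196 - 56)) - 563)**2 = ((-128 + 108) - 563)**2 = (-20 - 563)**2 = (-583)**2 = 339889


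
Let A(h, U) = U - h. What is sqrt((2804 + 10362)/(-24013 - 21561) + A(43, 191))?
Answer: sqrt(76698603791)/22787 ≈ 12.154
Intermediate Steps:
sqrt((2804 + 10362)/(-24013 - 21561) + A(43, 191)) = sqrt((2804 + 10362)/(-24013 - 21561) + (191 - 1*43)) = sqrt(13166/(-45574) + (191 - 43)) = sqrt(13166*(-1/45574) + 148) = sqrt(-6583/22787 + 148) = sqrt(3365893/22787) = sqrt(76698603791)/22787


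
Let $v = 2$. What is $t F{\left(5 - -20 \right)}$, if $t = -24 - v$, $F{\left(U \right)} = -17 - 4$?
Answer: $546$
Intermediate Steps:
$F{\left(U \right)} = -21$ ($F{\left(U \right)} = -17 - 4 = -21$)
$t = -26$ ($t = -24 - 2 = -26$)
$t F{\left(5 - -20 \right)} = \left(-26\right) \left(-21\right) = 546$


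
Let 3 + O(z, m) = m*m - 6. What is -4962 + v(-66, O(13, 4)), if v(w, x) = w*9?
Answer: -5556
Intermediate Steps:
O(z, m) = -9 + m² (O(z, m) = -3 + (m*m - 6) = -3 + (m² - 6) = -3 + (-6 + m²) = -9 + m²)
v(w, x) = 9*w
-4962 + v(-66, O(13, 4)) = -4962 + 9*(-66) = -4962 - 594 = -5556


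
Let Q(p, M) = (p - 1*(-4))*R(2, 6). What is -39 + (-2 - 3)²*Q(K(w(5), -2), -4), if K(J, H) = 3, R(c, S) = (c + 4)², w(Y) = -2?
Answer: 6261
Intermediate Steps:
R(c, S) = (4 + c)²
Q(p, M) = 144 + 36*p (Q(p, M) = (p - 1*(-4))*(4 + 2)² = (p + 4)*6² = (4 + p)*36 = 144 + 36*p)
-39 + (-2 - 3)²*Q(K(w(5), -2), -4) = -39 + (-2 - 3)²*(144 + 36*3) = -39 + (-5)²*(144 + 108) = -39 + 25*252 = -39 + 6300 = 6261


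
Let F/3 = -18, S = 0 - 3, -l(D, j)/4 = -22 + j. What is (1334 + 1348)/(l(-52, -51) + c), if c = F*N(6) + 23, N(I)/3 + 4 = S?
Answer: 298/161 ≈ 1.8509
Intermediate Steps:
l(D, j) = 88 - 4*j (l(D, j) = -4*(-22 + j) = 88 - 4*j)
S = -3
N(I) = -21 (N(I) = -12 + 3*(-3) = -12 - 9 = -21)
F = -54 (F = 3*(-18) = -54)
c = 1157 (c = -54*(-21) + 23 = 1134 + 23 = 1157)
(1334 + 1348)/(l(-52, -51) + c) = (1334 + 1348)/((88 - 4*(-51)) + 1157) = 2682/((88 + 204) + 1157) = 2682/(292 + 1157) = 2682/1449 = 2682*(1/1449) = 298/161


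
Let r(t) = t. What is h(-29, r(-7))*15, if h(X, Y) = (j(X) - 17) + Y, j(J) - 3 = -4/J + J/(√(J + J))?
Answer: -9075/29 + 15*I*√58/2 ≈ -312.93 + 57.118*I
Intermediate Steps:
j(J) = 3 - 4/J + √2*√J/2 (j(J) = 3 + (-4/J + J/(√(J + J))) = 3 + (-4/J + J/(√(2*J))) = 3 + (-4/J + J/((√2*√J))) = 3 + (-4/J + J*(√2/(2*√J))) = 3 + (-4/J + √2*√J/2) = 3 - 4/J + √2*√J/2)
h(X, Y) = -14 + Y - 4/X + √2*√X/2 (h(X, Y) = ((3 - 4/X + √2*√X/2) - 17) + Y = (-14 - 4/X + √2*√X/2) + Y = -14 + Y - 4/X + √2*√X/2)
h(-29, r(-7))*15 = (-14 - 7 - 4/(-29) + √2*√(-29)/2)*15 = (-14 - 7 - 4*(-1/29) + √2*(I*√29)/2)*15 = (-14 - 7 + 4/29 + I*√58/2)*15 = (-605/29 + I*√58/2)*15 = -9075/29 + 15*I*√58/2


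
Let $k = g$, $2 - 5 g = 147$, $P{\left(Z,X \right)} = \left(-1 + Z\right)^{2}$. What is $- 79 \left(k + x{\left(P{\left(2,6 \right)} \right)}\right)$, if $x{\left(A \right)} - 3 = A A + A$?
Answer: $1896$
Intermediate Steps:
$g = -29$ ($g = \frac{2}{5} - \frac{147}{5} = -29$)
$x{\left(A \right)} = 3 + A + A^{2}$ ($x{\left(A \right)} = 3 + \left(A A + A\right) = 3 + \left(A^{2} + A\right) = 3 + \left(A + A^{2}\right) = 3 + A + A^{2}$)
$k = -29$
$- 79 \left(k + x{\left(P{\left(2,6 \right)} \right)}\right) = - 79 \left(-29 + \left(3 + \left(-1 + 2\right)^{2} + \left(\left(-1 + 2\right)^{2}\right)^{2}\right)\right) = - 79 \left(-29 + \left(3 + 1^{2} + \left(1^{2}\right)^{2}\right)\right) = - 79 \left(-29 + \left(3 + 1 + 1^{2}\right)\right) = - 79 \left(-29 + \left(3 + 1 + 1\right)\right) = - 79 \left(-29 + 5\right) = \left(-79\right) \left(-24\right) = 1896$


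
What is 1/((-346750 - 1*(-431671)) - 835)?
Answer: 1/84086 ≈ 1.1893e-5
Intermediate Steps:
1/((-346750 - 1*(-431671)) - 835) = 1/((-346750 + 431671) - 835) = 1/(84921 - 835) = 1/84086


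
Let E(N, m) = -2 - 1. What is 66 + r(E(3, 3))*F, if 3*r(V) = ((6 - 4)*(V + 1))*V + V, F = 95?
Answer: 351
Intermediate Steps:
E(N, m) = -3
r(V) = V/3 + V*(2 + 2*V)/3 (r(V) = (((6 - 4)*(V + 1))*V + V)/3 = ((2*(1 + V))*V + V)/3 = ((2 + 2*V)*V + V)/3 = (V*(2 + 2*V) + V)/3 = (V + V*(2 + 2*V))/3 = V/3 + V*(2 + 2*V)/3)
66 + r(E(3, 3))*F = 66 + ((1/3)*(-3)*(3 + 2*(-3)))*95 = 66 + ((1/3)*(-3)*(3 - 6))*95 = 66 + ((1/3)*(-3)*(-3))*95 = 66 + 3*95 = 66 + 285 = 351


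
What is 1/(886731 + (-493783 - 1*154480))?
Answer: 1/238468 ≈ 4.1934e-6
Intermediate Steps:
1/(886731 + (-493783 - 1*154480)) = 1/(886731 + (-493783 - 154480)) = 1/(886731 - 648263) = 1/238468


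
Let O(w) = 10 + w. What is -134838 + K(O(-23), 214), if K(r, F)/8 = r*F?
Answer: -157094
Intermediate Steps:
K(r, F) = 8*F*r (K(r, F) = 8*(r*F) = 8*(F*r) = 8*F*r)
-134838 + K(O(-23), 214) = -134838 + 8*214*(10 - 23) = -134838 + 8*214*(-13) = -134838 - 22256 = -157094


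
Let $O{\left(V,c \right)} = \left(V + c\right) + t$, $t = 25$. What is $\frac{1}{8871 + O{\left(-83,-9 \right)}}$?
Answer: $\frac{1}{8804} \approx 0.00011358$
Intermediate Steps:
$O{\left(V,c \right)} = 25 + V + c$ ($O{\left(V,c \right)} = \left(V + c\right) + 25 = 25 + V + c$)
$\frac{1}{8871 + O{\left(-83,-9 \right)}} = \frac{1}{8871 - 67} = \frac{1}{8804}$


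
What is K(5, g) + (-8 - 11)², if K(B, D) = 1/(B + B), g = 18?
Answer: 3611/10 ≈ 361.10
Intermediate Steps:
K(B, D) = 1/(2*B)
K(5, g) + (-8 - 11)² = (½)/5 + (-8 - 11)² = (½)*(⅕) + (-19)² = ⅒ + 361 = 3611/10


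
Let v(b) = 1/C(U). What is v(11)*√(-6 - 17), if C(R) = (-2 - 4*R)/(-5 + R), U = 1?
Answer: 2*I*√23/3 ≈ 3.1972*I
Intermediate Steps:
C(R) = (-2 - 4*R)/(-5 + R)
v(b) = ⅔ (v(b) = 1/(2*(-1 - 2*1)/(-5 + 1)) = 1/(2*(-1 - 2)/(-4)) = 1/(2*(-¼)*(-3)) = 1/(3/2) = ⅔)
v(11)*√(-6 - 17) = 2*√(-6 - 17)/3 = 2*√(-23)/3 = 2*(I*√23)/3 = 2*I*√23/3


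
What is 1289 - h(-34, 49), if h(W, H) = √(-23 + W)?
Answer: 1289 - I*√57 ≈ 1289.0 - 7.5498*I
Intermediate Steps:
1289 - h(-34, 49) = 1289 - √(-23 - 34) = 1289 - √(-57) = 1289 - I*√57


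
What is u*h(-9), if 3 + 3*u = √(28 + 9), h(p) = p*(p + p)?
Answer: -162 + 54*√37 ≈ 166.47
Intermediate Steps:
h(p) = 2*p² (h(p) = p*(2*p) = 2*p²)
u = -1 + √37/3 (u = -1 + √(28 + 9)/3 = -1 + √37/3 ≈ 1.0276)
u*h(-9) = (-1 + √37/3)*(2*(-9)²) = (-1 + √37/3)*(2*81) = (-1 + √37/3)*162 = -162 + 54*√37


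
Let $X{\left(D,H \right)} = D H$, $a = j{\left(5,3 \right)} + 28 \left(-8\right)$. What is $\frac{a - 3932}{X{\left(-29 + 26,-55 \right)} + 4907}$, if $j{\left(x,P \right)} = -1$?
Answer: $- \frac{4157}{5072} \approx -0.8196$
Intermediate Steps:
$a = -225$ ($a = -1 + 28 \left(-8\right) = -1 - 224 = -225$)
$\frac{a - 3932}{X{\left(-29 + 26,-55 \right)} + 4907} = \frac{-225 - 3932}{\left(-29 + 26\right) \left(-55\right) + 4907} = - \frac{4157}{\left(-3\right) \left(-55\right) + 4907} = - \frac{4157}{165 + 4907} = - \frac{4157}{5072}$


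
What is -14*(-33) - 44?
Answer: 418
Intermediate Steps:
-14*(-33) - 44 = 462 - 44 = 418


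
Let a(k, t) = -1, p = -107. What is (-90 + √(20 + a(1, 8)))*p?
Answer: 9630 - 107*√19 ≈ 9163.6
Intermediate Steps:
(-90 + √(20 + a(1, 8)))*p = (-90 + √(20 - 1))*(-107) = (-90 + √19)*(-107) = 9630 - 107*√19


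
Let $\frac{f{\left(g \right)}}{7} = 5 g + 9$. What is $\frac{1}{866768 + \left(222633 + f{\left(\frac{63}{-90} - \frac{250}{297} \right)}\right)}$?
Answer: $\frac{594}{647109563} \approx 9.1793 \cdot 10^{-7}$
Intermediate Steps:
$f{\left(g \right)} = 63 + 35 g$ ($f{\left(g \right)} = 7 \left(5 g + 9\right) = 7 \left(9 + 5 g\right) = 63 + 35 g$)
$\frac{1}{866768 + \left(222633 + f{\left(\frac{63}{-90} - \frac{250}{297} \right)}\right)} = \frac{1}{866768 + \left(222633 + \left(63 + 35 \left(\frac{63}{-90} - \frac{250}{297}\right)\right)\right)} = \frac{1}{866768 + \left(222633 + \left(63 + 35 \left(63 \left(- \frac{1}{90}\right) - \frac{250}{297}\right)\right)\right)} = \frac{1}{866768 + \left(222633 + \left(63 + 35 \left(- \frac{7}{10} - \frac{250}{297}\right)\right)\right)} = \frac{1}{866768 + \left(222633 + \left(63 + 35 \left(- \frac{4579}{2970}\right)\right)\right)} = \frac{1}{866768 + \left(222633 + \left(63 - \frac{32053}{594}\right)\right)} = \frac{1}{866768 + \left(222633 + \frac{5369}{594}\right)} = \frac{1}{866768 + \frac{132249371}{594}} = \frac{1}{\frac{647109563}{594}} = \frac{594}{647109563}$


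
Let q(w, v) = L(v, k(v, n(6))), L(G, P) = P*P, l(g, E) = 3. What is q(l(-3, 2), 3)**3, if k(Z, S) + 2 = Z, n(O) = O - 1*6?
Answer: 1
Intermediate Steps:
n(O) = -6 + O (n(O) = O - 6 = -6 + O)
k(Z, S) = -2 + Z
L(G, P) = P**2
q(w, v) = (-2 + v)**2
q(l(-3, 2), 3)**3 = ((-2 + 3)**2)**3 = (1**2)**3 = 1**3 = 1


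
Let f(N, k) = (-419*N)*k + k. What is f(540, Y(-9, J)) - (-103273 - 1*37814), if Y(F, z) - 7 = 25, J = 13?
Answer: -7099201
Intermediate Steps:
Y(F, z) = 32 (Y(F, z) = 7 + 25 = 32)
f(N, k) = k - 419*N*k (f(N, k) = -419*N*k + k = k - 419*N*k)
f(540, Y(-9, J)) - (-103273 - 1*37814) = 32*(1 - 419*540) - (-103273 - 1*37814) = 32*(1 - 226260) - (-103273 - 37814) = 32*(-226259) - 1*(-141087) = -7240288 + 141087 = -7099201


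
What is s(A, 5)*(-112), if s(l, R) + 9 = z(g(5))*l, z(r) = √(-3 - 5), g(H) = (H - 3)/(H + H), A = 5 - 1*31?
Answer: 1008 + 5824*I*√2 ≈ 1008.0 + 8236.4*I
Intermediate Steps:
A = -26 (A = 5 - 31 = -26)
g(H) = (-3 + H)/(2*H) (g(H) = (-3 + H)/((2*H)) = (-3 + H)*(1/(2*H)) = (-3 + H)/(2*H))
z(r) = 2*I*√2 (z(r) = √(-8) = 2*I*√2)
s(l, R) = -9 + 2*I*l*√2 (s(l, R) = -9 + (2*I*√2)*l = -9 + 2*I*l*√2)
s(A, 5)*(-112) = (-9 + 2*I*(-26)*√2)*(-112) = (-9 - 52*I*√2)*(-112) = 1008 + 5824*I*√2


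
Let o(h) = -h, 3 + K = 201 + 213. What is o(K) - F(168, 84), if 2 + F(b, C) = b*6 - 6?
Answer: -1411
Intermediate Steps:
K = 411 (K = -3 + (201 + 213) = -3 + 414 = 411)
F(b, C) = -8 + 6*b (F(b, C) = -2 + (b*6 - 6) = -2 + (6*b - 6) = -2 + (-6 + 6*b) = -8 + 6*b)
o(K) - F(168, 84) = -1*411 - (-8 + 6*168) = -411 - (-8 + 1008) = -411 - 1*1000 = -411 - 1000 = -1411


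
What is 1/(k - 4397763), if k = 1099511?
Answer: -1/3298252 ≈ -3.0319e-7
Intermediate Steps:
1/(k - 4397763) = 1/(1099511 - 4397763) = 1/(-3298252) = -1/3298252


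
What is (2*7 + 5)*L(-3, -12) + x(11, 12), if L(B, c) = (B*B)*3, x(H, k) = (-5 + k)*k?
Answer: 597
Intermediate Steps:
x(H, k) = k*(-5 + k)
L(B, c) = 3*B² (L(B, c) = B²*3 = 3*B²)
(2*7 + 5)*L(-3, -12) + x(11, 12) = (2*7 + 5)*(3*(-3)²) + 12*(-5 + 12) = (14 + 5)*(3*9) + 12*7 = 19*27 + 84 = 513 + 84 = 597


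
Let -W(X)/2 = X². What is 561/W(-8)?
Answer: -561/128 ≈ -4.3828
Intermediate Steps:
W(X) = -2*X²
561/W(-8) = 561/((-2*(-8)²)) = 561/((-2*64)) = 561/(-128) = 561*(-1/128) = -561/128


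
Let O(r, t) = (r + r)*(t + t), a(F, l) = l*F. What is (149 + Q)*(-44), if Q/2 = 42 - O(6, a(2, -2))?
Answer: -18700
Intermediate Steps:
a(F, l) = F*l
O(r, t) = 4*r*t (O(r, t) = (2*r)*(2*t) = 4*r*t)
Q = 276 (Q = 2*(42 - 4*6*2*(-2)) = 2*(42 - 4*6*(-4)) = 2*(42 - 1*(-96)) = 2*(42 + 96) = 2*138 = 276)
(149 + Q)*(-44) = (149 + 276)*(-44) = 425*(-44) = -18700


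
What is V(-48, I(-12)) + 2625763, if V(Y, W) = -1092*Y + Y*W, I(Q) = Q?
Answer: 2678755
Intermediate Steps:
V(Y, W) = -1092*Y + W*Y
V(-48, I(-12)) + 2625763 = -48*(-1092 - 12) + 2625763 = -48*(-1104) + 2625763 = 52992 + 2625763 = 2678755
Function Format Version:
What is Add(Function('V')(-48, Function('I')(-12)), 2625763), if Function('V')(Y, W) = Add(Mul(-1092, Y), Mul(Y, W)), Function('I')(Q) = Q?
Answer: 2678755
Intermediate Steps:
Function('V')(Y, W) = Add(Mul(-1092, Y), Mul(W, Y))
Add(Function('V')(-48, Function('I')(-12)), 2625763) = Add(Mul(-48, Add(-1092, -12)), 2625763) = Add(Mul(-48, -1104), 2625763) = Add(52992, 2625763) = 2678755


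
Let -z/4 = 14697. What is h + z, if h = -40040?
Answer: -98828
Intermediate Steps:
z = -58788 (z = -4*14697 = -58788)
h + z = -40040 - 58788 = -98828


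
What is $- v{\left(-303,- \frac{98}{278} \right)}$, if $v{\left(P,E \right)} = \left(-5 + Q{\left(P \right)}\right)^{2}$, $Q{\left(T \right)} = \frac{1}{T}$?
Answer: $- \frac{2298256}{91809} \approx -25.033$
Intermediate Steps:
$v{\left(P,E \right)} = \left(-5 + \frac{1}{P}\right)^{2}$
$- v{\left(-303,- \frac{98}{278} \right)} = - \frac{\left(-1 + 5 \left(-303\right)\right)^{2}}{91809} = - \frac{\left(-1 - 1515\right)^{2}}{91809} = - \frac{\left(-1516\right)^{2}}{91809} = - \frac{2298256}{91809}$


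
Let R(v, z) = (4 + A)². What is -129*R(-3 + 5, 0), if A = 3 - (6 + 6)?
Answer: -3225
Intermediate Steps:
A = -9 (A = 3 - 1*12 = 3 - 12 = -9)
R(v, z) = 25 (R(v, z) = (4 - 9)² = (-5)² = 25)
-129*R(-3 + 5, 0) = -129*25 = -3225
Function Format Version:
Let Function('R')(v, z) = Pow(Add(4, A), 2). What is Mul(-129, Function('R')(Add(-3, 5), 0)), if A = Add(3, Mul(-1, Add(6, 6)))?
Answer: -3225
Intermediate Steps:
A = -9 (A = Add(3, Mul(-1, 12)) = Add(3, -12) = -9)
Function('R')(v, z) = 25 (Function('R')(v, z) = Pow(Add(4, -9), 2) = Pow(-5, 2) = 25)
Mul(-129, Function('R')(Add(-3, 5), 0)) = Mul(-129, 25) = -3225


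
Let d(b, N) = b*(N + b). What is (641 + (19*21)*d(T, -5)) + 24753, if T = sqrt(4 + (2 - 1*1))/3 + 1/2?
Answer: 296615/12 - 532*sqrt(5) ≈ 23528.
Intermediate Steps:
T = 1/2 + sqrt(5)/3 (T = sqrt(4 + (2 - 1))*(1/3) + 1*(1/2) = sqrt(4 + 1)*(1/3) + 1/2 = sqrt(5)*(1/3) + 1/2 = sqrt(5)/3 + 1/2 = 1/2 + sqrt(5)/3 ≈ 1.2454)
(641 + (19*21)*d(T, -5)) + 24753 = (641 + (19*21)*((1/2 + sqrt(5)/3)*(-5 + (1/2 + sqrt(5)/3)))) + 24753 = (641 + 399*((1/2 + sqrt(5)/3)*(-9/2 + sqrt(5)/3))) + 24753 = (641 + 399*(1/2 + sqrt(5)/3)*(-9/2 + sqrt(5)/3)) + 24753 = 25394 + 399*(1/2 + sqrt(5)/3)*(-9/2 + sqrt(5)/3)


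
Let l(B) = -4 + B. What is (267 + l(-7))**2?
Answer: 65536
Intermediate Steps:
(267 + l(-7))**2 = (267 + (-4 - 7))**2 = (267 - 11)**2 = 256**2 = 65536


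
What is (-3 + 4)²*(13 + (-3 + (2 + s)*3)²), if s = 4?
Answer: 238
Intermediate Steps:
(-3 + 4)²*(13 + (-3 + (2 + s)*3)²) = (-3 + 4)²*(13 + (-3 + (2 + 4)*3)²) = 1²*(13 + (-3 + 6*3)²) = 1*(13 + (-3 + 18)²) = 1*(13 + 15²) = 1*(13 + 225) = 1*238 = 238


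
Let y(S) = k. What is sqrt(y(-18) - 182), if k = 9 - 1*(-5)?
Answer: 2*I*sqrt(42) ≈ 12.961*I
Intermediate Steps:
k = 14 (k = 9 + 5 = 14)
y(S) = 14
sqrt(y(-18) - 182) = sqrt(14 - 182) = sqrt(-168) = 2*I*sqrt(42)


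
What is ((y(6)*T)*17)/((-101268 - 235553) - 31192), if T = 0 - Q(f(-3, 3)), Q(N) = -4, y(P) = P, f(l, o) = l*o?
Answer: -136/122671 ≈ -0.0011087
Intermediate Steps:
T = 4 (T = 0 - 1*(-4) = 0 + 4 = 4)
((y(6)*T)*17)/((-101268 - 235553) - 31192) = ((6*4)*17)/((-101268 - 235553) - 31192) = (24*17)/(-336821 - 31192) = 408/(-368013) = 408*(-1/368013) = -136/122671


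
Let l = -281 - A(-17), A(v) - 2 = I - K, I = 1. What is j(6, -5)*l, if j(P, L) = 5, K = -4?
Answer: -1440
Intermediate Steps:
A(v) = 7 (A(v) = 2 + (1 - 1*(-4)) = 2 + (1 + 4) = 2 + 5 = 7)
l = -288 (l = -281 - 1*7 = -281 - 7 = -288)
j(6, -5)*l = 5*(-288) = -1440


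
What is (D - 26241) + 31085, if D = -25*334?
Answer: -3506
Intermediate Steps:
D = -8350
(D - 26241) + 31085 = (-8350 - 26241) + 31085 = -34591 + 31085 = -3506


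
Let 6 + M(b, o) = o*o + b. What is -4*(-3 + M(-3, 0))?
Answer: 48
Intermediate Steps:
M(b, o) = -6 + b + o² (M(b, o) = -6 + (o*o + b) = -6 + (o² + b) = -6 + (b + o²) = -6 + b + o²)
-4*(-3 + M(-3, 0)) = -4*(-3 + (-6 - 3 + 0²)) = -4*(-3 + (-6 - 3 + 0)) = -4*(-3 - 9) = -4*(-12) = 48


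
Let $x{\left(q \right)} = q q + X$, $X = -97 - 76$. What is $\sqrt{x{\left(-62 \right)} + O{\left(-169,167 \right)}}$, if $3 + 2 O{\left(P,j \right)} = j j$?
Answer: $\sqrt{17614} \approx 132.72$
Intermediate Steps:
$X = -173$ ($X = -97 - 76 = -173$)
$O{\left(P,j \right)} = - \frac{3}{2} + \frac{j^{2}}{2}$ ($O{\left(P,j \right)} = - \frac{3}{2} + \frac{j j}{2} = - \frac{3}{2} + \frac{j^{2}}{2}$)
$x{\left(q \right)} = -173 + q^{2}$ ($x{\left(q \right)} = q q - 173 = q^{2} - 173 = -173 + q^{2}$)
$\sqrt{x{\left(-62 \right)} + O{\left(-169,167 \right)}} = \sqrt{\left(-173 + \left(-62\right)^{2}\right) - \left(\frac{3}{2} - \frac{167^{2}}{2}\right)} = \sqrt{\left(-173 + 3844\right) + \left(- \frac{3}{2} + \frac{1}{2} \cdot 27889\right)} = \sqrt{3671 + \left(- \frac{3}{2} + \frac{27889}{2}\right)} = \sqrt{3671 + 13943} = \sqrt{17614}$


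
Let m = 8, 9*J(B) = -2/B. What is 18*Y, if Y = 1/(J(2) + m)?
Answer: 162/71 ≈ 2.2817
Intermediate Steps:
J(B) = -2/(9*B) (J(B) = (-2/B)/9 = -2/(9*B))
Y = 9/71 (Y = 1/(-2/9/2 + 8) = 1/(-2/9*1/2 + 8) = 1/(-1/9 + 8) = 1/(71/9) = 9/71 ≈ 0.12676)
18*Y = 18*(9/71) = 162/71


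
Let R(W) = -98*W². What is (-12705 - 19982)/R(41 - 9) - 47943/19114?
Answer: -2093198309/959064064 ≈ -2.1825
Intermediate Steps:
(-12705 - 19982)/R(41 - 9) - 47943/19114 = (-12705 - 19982)/((-98*(41 - 9)²)) - 47943/19114 = -32687/((-98*32²)) - 47943*1/19114 = -32687/((-98*1024)) - 47943/19114 = -32687/(-100352) - 47943/19114 = -32687*(-1/100352) - 47943/19114 = 32687/100352 - 47943/19114 = -2093198309/959064064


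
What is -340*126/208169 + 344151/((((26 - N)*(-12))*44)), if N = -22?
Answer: -8080811831/586203904 ≈ -13.785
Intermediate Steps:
-340*126/208169 + 344151/((((26 - N)*(-12))*44)) = -340*126/208169 + 344151/((((26 - 1*(-22))*(-12))*44)) = -42840*1/208169 + 344151/((((26 + 22)*(-12))*44)) = -42840/208169 + 344151/(((48*(-12))*44)) = -42840/208169 + 344151/((-576*44)) = -42840/208169 + 344151/(-25344) = -42840/208169 + 344151*(-1/25344) = -42840/208169 - 38239/2816 = -8080811831/586203904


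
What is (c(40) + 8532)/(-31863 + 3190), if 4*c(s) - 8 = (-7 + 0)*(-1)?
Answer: -34143/114692 ≈ -0.29769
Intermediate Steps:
c(s) = 15/4 (c(s) = 2 + ((-7 + 0)*(-1))/4 = 2 + (-7*(-1))/4 = 2 + (1/4)*7 = 2 + 7/4 = 15/4)
(c(40) + 8532)/(-31863 + 3190) = (15/4 + 8532)/(-31863 + 3190) = (34143/4)/(-28673) = (34143/4)*(-1/28673) = -34143/114692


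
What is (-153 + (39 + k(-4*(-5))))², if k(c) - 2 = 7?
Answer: 11025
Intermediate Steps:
k(c) = 9 (k(c) = 2 + 7 = 9)
(-153 + (39 + k(-4*(-5))))² = (-153 + (39 + 9))² = (-153 + 48)² = (-105)² = 11025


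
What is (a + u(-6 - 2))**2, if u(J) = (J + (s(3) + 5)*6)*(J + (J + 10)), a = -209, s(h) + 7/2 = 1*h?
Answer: 104329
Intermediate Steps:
s(h) = -7/2 + h (s(h) = -7/2 + 1*h = -7/2 + h)
u(J) = (10 + 2*J)*(27 + J) (u(J) = (J + ((-7/2 + 3) + 5)*6)*(J + (J + 10)) = (J + (-1/2 + 5)*6)*(J + (10 + J)) = (J + (9/2)*6)*(10 + 2*J) = (J + 27)*(10 + 2*J) = (27 + J)*(10 + 2*J) = (10 + 2*J)*(27 + J))
(a + u(-6 - 2))**2 = (-209 + (270 + 2*(-6 - 2)**2 + 64*(-6 - 2)))**2 = (-209 + (270 + 2*(-8)**2 + 64*(-8)))**2 = (-209 + (270 + 2*64 - 512))**2 = (-209 + (270 + 128 - 512))**2 = (-209 - 114)**2 = (-323)**2 = 104329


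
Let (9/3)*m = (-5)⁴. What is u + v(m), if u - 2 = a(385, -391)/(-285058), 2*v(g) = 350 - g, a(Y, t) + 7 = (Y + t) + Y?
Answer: 62284057/855174 ≈ 72.832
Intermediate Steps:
m = 625/3 (m = (⅓)*(-5)⁴ = (⅓)*625 = 625/3 ≈ 208.33)
a(Y, t) = -7 + t + 2*Y (a(Y, t) = -7 + ((Y + t) + Y) = -7 + (t + 2*Y) = -7 + t + 2*Y)
v(g) = 175 - g/2 (v(g) = (350 - g)/2 = 175 - g/2)
u = 284872/142529 (u = 2 + (-7 - 391 + 2*385)/(-285058) = 2 + (-7 - 391 + 770)*(-1/285058) = 2 + 372*(-1/285058) = 2 - 186/142529 = 284872/142529 ≈ 1.9987)
u + v(m) = 284872/142529 + (175 - ½*625/3) = 284872/142529 + (175 - 625/6) = 284872/142529 + 425/6 = 62284057/855174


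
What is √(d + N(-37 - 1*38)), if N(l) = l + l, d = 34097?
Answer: √33947 ≈ 184.25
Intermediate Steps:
N(l) = 2*l
√(d + N(-37 - 1*38)) = √(34097 + 2*(-37 - 1*38)) = √(34097 + 2*(-37 - 38)) = √(34097 + 2*(-75)) = √(34097 - 150) = √33947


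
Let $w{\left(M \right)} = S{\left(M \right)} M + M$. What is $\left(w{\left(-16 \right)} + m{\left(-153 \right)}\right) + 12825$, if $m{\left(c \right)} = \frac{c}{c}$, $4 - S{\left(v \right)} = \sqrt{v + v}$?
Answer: $12746 + 64 i \sqrt{2} \approx 12746.0 + 90.51 i$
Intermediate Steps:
$S{\left(v \right)} = 4 - \sqrt{2} \sqrt{v}$ ($S{\left(v \right)} = 4 - \sqrt{v + v} = 4 - \sqrt{2 v} = 4 - \sqrt{2} \sqrt{v}$)
$w{\left(M \right)} = M + M \left(4 - \sqrt{2} \sqrt{M}\right)$ ($w{\left(M \right)} = \left(4 - \sqrt{2} \sqrt{M}\right) M + M = M \left(4 - \sqrt{2} \sqrt{M}\right) + M = M + M \left(4 - \sqrt{2} \sqrt{M}\right)$)
$m{\left(c \right)} = 1$
$\left(w{\left(-16 \right)} + m{\left(-153 \right)}\right) + 12825 = \left(\left(5 \left(-16\right) - \sqrt{2} \left(-16\right)^{\frac{3}{2}}\right) + 1\right) + 12825 = \left(\left(-80 - \sqrt{2} \left(- 64 i\right)\right) + 1\right) + 12825 = \left(\left(-80 + 64 i \sqrt{2}\right) + 1\right) + 12825 = \left(-79 + 64 i \sqrt{2}\right) + 12825 = 12746 + 64 i \sqrt{2}$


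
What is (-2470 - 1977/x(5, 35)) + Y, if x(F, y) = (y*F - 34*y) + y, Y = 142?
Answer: -2279463/980 ≈ -2326.0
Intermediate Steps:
x(F, y) = -33*y + F*y (x(F, y) = (F*y - 34*y) + y = (-34*y + F*y) + y = -33*y + F*y)
(-2470 - 1977/x(5, 35)) + Y = (-2470 - 1977*1/(35*(-33 + 5))) + 142 = (-2470 - 1977/(35*(-28))) + 142 = (-2470 - 1977/(-980)) + 142 = (-2470 - 1977*(-1/980)) + 142 = (-2470 + 1977/980) + 142 = -2418623/980 + 142 = -2279463/980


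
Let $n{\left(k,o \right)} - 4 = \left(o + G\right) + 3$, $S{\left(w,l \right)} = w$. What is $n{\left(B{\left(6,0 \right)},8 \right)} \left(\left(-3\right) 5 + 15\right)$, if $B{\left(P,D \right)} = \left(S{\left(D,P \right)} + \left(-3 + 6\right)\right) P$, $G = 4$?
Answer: $0$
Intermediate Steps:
$B{\left(P,D \right)} = P \left(3 + D\right)$ ($B{\left(P,D \right)} = \left(D + \left(-3 + 6\right)\right) P = \left(D + 3\right) P = \left(3 + D\right) P = P \left(3 + D\right)$)
$n{\left(k,o \right)} = 11 + o$ ($n{\left(k,o \right)} = 4 + \left(\left(o + 4\right) + 3\right) = 4 + \left(\left(4 + o\right) + 3\right) = 4 + \left(7 + o\right) = 11 + o$)
$n{\left(B{\left(6,0 \right)},8 \right)} \left(\left(-3\right) 5 + 15\right) = \left(11 + 8\right) \left(\left(-3\right) 5 + 15\right) = 19 \left(-15 + 15\right) = 19 \cdot 0 = 0$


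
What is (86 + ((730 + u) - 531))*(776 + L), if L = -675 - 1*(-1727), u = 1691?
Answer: 3612128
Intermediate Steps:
L = 1052 (L = -675 + 1727 = 1052)
(86 + ((730 + u) - 531))*(776 + L) = (86 + ((730 + 1691) - 531))*(776 + 1052) = (86 + (2421 - 531))*1828 = (86 + 1890)*1828 = 1976*1828 = 3612128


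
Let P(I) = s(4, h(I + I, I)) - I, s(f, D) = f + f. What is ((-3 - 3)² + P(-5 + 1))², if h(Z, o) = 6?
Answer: 2304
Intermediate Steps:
s(f, D) = 2*f
P(I) = 8 - I (P(I) = 2*4 - I = 8 - I)
((-3 - 3)² + P(-5 + 1))² = ((-3 - 3)² + (8 - (-5 + 1)))² = ((-6)² + (8 - 1*(-4)))² = (36 + (8 + 4))² = (36 + 12)² = 48² = 2304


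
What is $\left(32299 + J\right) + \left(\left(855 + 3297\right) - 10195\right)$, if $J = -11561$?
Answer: $14695$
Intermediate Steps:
$\left(32299 + J\right) + \left(\left(855 + 3297\right) - 10195\right) = \left(32299 - 11561\right) + \left(\left(855 + 3297\right) - 10195\right) = 20738 + \left(4152 - 10195\right) = 20738 - 6043 = 14695$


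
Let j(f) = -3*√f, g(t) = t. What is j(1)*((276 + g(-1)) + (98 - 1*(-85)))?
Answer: -1374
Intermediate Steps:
j(1)*((276 + g(-1)) + (98 - 1*(-85))) = (-3*√1)*((276 - 1) + (98 - 1*(-85))) = (-3*1)*(275 + (98 + 85)) = -3*(275 + 183) = -3*458 = -1374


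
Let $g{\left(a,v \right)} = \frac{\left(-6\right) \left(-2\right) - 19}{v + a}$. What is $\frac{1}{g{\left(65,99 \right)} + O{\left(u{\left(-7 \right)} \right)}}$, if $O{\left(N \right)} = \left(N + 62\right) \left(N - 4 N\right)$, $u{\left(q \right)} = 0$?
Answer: $- \frac{164}{7} \approx -23.429$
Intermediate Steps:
$g{\left(a,v \right)} = - \frac{7}{a + v}$ ($g{\left(a,v \right)} = \frac{12 - 19}{a + v} = - \frac{7}{a + v}$)
$O{\left(N \right)} = - 3 N \left(62 + N\right)$ ($O{\left(N \right)} = \left(62 + N\right) \left(- 3 N\right) = - 3 N \left(62 + N\right)$)
$\frac{1}{g{\left(65,99 \right)} + O{\left(u{\left(-7 \right)} \right)}} = \frac{1}{- \frac{7}{65 + 99} - 0 \left(62 + 0\right)} = \frac{1}{- \frac{7}{164} - 0 \cdot 62} = \frac{1}{\left(-7\right) \frac{1}{164} + 0} = \frac{1}{- \frac{7}{164} + 0} = \frac{1}{- \frac{7}{164}} = - \frac{164}{7}$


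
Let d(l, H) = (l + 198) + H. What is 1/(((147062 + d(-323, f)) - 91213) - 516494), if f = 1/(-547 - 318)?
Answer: -865/398566051 ≈ -2.1703e-6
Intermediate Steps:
f = -1/865 (f = 1/(-865) = -1/865 ≈ -0.0011561)
d(l, H) = 198 + H + l (d(l, H) = (198 + l) + H = 198 + H + l)
1/(((147062 + d(-323, f)) - 91213) - 516494) = 1/(((147062 + (198 - 1/865 - 323)) - 91213) - 516494) = 1/(((147062 - 108126/865) - 91213) - 516494) = 1/((127100504/865 - 91213) - 516494) = 1/(48201259/865 - 516494) = 1/(-398566051/865) = -865/398566051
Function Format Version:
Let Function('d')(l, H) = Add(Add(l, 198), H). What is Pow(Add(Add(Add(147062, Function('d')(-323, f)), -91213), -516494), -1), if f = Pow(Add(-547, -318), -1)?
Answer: Rational(-865, 398566051) ≈ -2.1703e-6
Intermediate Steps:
f = Rational(-1, 865) (f = Pow(-865, -1) = Rational(-1, 865) ≈ -0.0011561)
Function('d')(l, H) = Add(198, H, l) (Function('d')(l, H) = Add(Add(198, l), H) = Add(198, H, l))
Pow(Add(Add(Add(147062, Function('d')(-323, f)), -91213), -516494), -1) = Pow(Add(Add(Add(147062, Add(198, Rational(-1, 865), -323)), -91213), -516494), -1) = Pow(Add(Add(Add(147062, Rational(-108126, 865)), -91213), -516494), -1) = Pow(Add(Add(Rational(127100504, 865), -91213), -516494), -1) = Pow(Add(Rational(48201259, 865), -516494), -1) = Pow(Rational(-398566051, 865), -1) = Rational(-865, 398566051)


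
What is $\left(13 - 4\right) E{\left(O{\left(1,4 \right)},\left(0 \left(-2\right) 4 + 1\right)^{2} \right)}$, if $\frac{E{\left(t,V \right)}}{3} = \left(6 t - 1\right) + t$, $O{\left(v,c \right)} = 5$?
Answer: $918$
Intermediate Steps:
$E{\left(t,V \right)} = -3 + 21 t$ ($E{\left(t,V \right)} = 3 \left(\left(6 t - 1\right) + t\right) = 3 \left(\left(-1 + 6 t\right) + t\right) = 3 \left(-1 + 7 t\right) = -3 + 21 t$)
$\left(13 - 4\right) E{\left(O{\left(1,4 \right)},\left(0 \left(-2\right) 4 + 1\right)^{2} \right)} = \left(13 - 4\right) \left(-3 + 21 \cdot 5\right) = 9 \left(-3 + 105\right) = 9 \cdot 102 = 918$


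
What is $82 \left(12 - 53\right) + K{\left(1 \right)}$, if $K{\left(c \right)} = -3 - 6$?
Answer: $-3371$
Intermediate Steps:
$K{\left(c \right)} = -9$ ($K{\left(c \right)} = -3 - 6 = -9$)
$82 \left(12 - 53\right) + K{\left(1 \right)} = 82 \left(12 - 53\right) - 9 = 82 \left(-41\right) - 9 = -3362 - 9 = -3371$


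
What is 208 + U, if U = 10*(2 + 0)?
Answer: 228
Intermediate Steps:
U = 20 (U = 10*2 = 20)
208 + U = 208 + 20 = 228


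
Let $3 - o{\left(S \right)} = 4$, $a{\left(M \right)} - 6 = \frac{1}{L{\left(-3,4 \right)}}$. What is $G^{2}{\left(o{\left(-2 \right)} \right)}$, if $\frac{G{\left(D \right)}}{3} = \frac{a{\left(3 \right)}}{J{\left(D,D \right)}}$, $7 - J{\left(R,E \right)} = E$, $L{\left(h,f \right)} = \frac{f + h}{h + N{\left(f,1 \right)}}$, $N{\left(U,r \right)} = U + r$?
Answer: $9$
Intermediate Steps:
$L{\left(h,f \right)} = \frac{f + h}{1 + f + h}$ ($L{\left(h,f \right)} = \frac{f + h}{h + \left(f + 1\right)} = \frac{f + h}{h + \left(1 + f\right)} = \frac{f + h}{1 + f + h}$)
$J{\left(R,E \right)} = 7 - E$
$a{\left(M \right)} = 8$ ($a{\left(M \right)} = 6 + \frac{1}{\frac{1}{1 + 4 - 3} \left(4 - 3\right)} = 6 + \frac{1}{\frac{1}{2} \cdot 1} = 6 + \frac{1}{\frac{1}{2}} = 6 + 2 = 8$)
$o{\left(S \right)} = -1$ ($o{\left(S \right)} = 3 - 4 = -1$)
$G{\left(D \right)} = \frac{24}{7 - D}$ ($G{\left(D \right)} = 3 \frac{8}{7 - D} = \frac{24}{7 - D}$)
$G^{2}{\left(o{\left(-2 \right)} \right)} = \left(- \frac{24}{-7 - 1}\right)^{2} = \left(- \frac{24}{-8}\right)^{2} = \left(\left(-24\right) \left(- \frac{1}{8}\right)\right)^{2} = 3^{2} = 9$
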